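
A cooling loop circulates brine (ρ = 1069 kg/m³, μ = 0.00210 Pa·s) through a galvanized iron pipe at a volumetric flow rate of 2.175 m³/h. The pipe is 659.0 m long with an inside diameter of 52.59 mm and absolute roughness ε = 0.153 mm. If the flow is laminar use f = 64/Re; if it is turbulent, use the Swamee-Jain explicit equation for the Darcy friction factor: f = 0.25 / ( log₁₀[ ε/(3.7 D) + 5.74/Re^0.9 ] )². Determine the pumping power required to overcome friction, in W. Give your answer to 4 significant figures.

P ≈ 11.81 W

Q = 2.175 m³/h = 2.175/3600 = 0.0006042 m³/s.
Cross-sectional area A = πD²/4 = π(0.05259)²/4 = 0.002172 m²; mean velocity V = Q/A = 0.0006042/0.002172 = 0.2781 m/s.
Reynolds number Re = ρVD/μ = 1069 · 0.2781 · 0.05259 / 0.0021 = 7446.
Re > 4000 → turbulent. Relative roughness ε/D = 0.000153/0.05259 = 0.00291. Swamee-Jain: f = 0.25/(log₁₀[0.00291/3.7 + 5.74/7446^0.9])² = 0.25/(log₁₀[0.000786 + 0.00188])² = 0.25/(-2.574)² = 0.03773.
Darcy-Weisbach: ΔP = f(L/D)(ρV²/2) = 0.03773·(659/0.05259)·(1069·0.2781²/2) = 0.03773·1.253e+04·41.35 = 1.955e+04 Pa.
Pumping power P = QΔP = 0.0006042·1.955e+04 = 11.812 W = 11.81 W.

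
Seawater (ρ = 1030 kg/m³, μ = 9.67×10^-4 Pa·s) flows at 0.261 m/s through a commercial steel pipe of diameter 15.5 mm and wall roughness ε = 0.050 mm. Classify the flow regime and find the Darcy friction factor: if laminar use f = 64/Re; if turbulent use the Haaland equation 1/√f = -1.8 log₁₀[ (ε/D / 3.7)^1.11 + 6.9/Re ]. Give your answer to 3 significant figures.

Re = ρVD/μ = 1030·0.261·0.0155/0.000967 = 4309.
Re > 4000 → turbulent. ε/D = 5e-05/0.0155 = 0.00323; Haaland: 1/√f = -1.8 log₁₀[0.000402 + 0.0016] = 4.857, so f = 0.04239.

f ≈ 0.0424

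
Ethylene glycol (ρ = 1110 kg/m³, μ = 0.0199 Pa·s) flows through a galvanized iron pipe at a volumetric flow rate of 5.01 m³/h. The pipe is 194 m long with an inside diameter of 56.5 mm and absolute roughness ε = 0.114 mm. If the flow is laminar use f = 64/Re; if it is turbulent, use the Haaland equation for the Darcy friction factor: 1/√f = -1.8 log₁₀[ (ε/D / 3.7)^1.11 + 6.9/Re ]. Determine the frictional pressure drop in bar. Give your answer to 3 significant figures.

ΔP ≈ 0.215 bar

Q = 5.01 m³/h = 5.01/3600 = 0.001392 m³/s.
Cross-sectional area A = πD²/4 = π(0.0565)²/4 = 0.002507 m²; mean velocity V = Q/A = 0.001392/0.002507 = 0.5551 m/s.
Reynolds number Re = ρVD/μ = 1110 · 0.5551 · 0.0565 / 0.0199 = 1749.
Re < 2300 → laminar flow, so f = 64/Re = 64/1749 = 0.03659 (the turbulent correlation is not needed).
Darcy-Weisbach: ΔP = f(L/D)(ρV²/2) = 0.03659·(194/0.0565)·(1110·0.5551²/2) = 0.03659·3434·171 = 2.148e+04 Pa.
ΔP = 2.148e+04 Pa = 0.215 bar.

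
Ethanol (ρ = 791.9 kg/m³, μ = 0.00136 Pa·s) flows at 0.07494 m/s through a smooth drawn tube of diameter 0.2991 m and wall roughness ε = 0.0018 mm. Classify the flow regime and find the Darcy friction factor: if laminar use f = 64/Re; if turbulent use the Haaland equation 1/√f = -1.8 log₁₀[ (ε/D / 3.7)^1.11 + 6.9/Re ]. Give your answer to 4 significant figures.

Re = ρVD/μ = 791.9·0.07494·0.2991/0.00136 = 1.305e+04.
Re > 4000 → turbulent. ε/D = 1.8e-06/0.2991 = 6.02e-06; Haaland: 1/√f = -1.8 log₁₀[3.75e-07 + 0.000529] = 5.898, so f = 0.02875.

f ≈ 0.02875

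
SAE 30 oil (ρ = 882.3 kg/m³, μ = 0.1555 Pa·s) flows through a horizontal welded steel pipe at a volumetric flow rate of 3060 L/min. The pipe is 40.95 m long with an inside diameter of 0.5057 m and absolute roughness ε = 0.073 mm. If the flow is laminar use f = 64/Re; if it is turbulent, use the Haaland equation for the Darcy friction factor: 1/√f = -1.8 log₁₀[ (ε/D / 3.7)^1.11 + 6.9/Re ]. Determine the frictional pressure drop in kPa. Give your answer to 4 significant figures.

ΔP ≈ 0.2023 kPa

Q = 3060 L/min = 3060/60000 = 0.051 m³/s.
Cross-sectional area A = πD²/4 = π(0.5057)²/4 = 0.2009 m²; mean velocity V = Q/A = 0.051/0.2009 = 0.2539 m/s.
Reynolds number Re = ρVD/μ = 882.3 · 0.2539 · 0.5057 / 0.155 = 728.6.
Re < 2300 → laminar flow, so f = 64/Re = 64/728.6 = 0.08784 (the turbulent correlation is not needed).
Darcy-Weisbach: ΔP = f(L/D)(ρV²/2) = 0.08784·(40.95/0.5057)·(882.3·0.2539²/2) = 0.08784·80.98·28.44 = 202.3 Pa.
ΔP = 202.3 Pa = 0.2023 kPa.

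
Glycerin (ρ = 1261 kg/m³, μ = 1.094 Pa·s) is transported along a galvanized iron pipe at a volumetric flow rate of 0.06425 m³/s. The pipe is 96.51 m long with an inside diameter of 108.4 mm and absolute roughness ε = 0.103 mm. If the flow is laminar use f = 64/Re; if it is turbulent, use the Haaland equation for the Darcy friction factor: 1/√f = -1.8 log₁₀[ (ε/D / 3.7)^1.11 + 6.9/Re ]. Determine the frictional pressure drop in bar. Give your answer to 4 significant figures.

ΔP ≈ 20.02 bar

Cross-sectional area A = πD²/4 = π(0.1084)²/4 = 0.009229 m²; mean velocity V = Q/A = 0.06425/0.009229 = 6.962 m/s.
Reynolds number Re = ρVD/μ = 1261 · 6.962 · 0.1084 / 1.09 = 869.9.
Re < 2300 → laminar flow, so f = 64/Re = 64/869.9 = 0.07357 (the turbulent correlation is not needed).
Darcy-Weisbach: ΔP = f(L/D)(ρV²/2) = 0.07357·(96.51/0.1084)·(1261·6.962²/2) = 0.07357·890.3·3.056e+04 = 2.002e+06 Pa.
ΔP = 2.002e+06 Pa = 20.02 bar.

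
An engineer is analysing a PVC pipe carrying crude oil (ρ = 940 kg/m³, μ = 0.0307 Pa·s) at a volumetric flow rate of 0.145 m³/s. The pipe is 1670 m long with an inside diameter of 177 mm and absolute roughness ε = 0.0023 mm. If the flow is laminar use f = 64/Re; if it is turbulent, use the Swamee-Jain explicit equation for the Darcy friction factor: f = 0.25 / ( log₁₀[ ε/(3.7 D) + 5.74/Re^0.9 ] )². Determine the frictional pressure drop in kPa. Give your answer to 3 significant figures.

ΔP ≈ 3550 kPa

Cross-sectional area A = πD²/4 = π(0.177)²/4 = 0.02461 m²; mean velocity V = Q/A = 0.145/0.02461 = 5.893 m/s.
Reynolds number Re = ρVD/μ = 940 · 5.893 · 0.177 / 0.0307 = 3.194e+04.
Re > 4000 → turbulent. Relative roughness ε/D = 2.3e-06/0.177 = 1.3e-05. Swamee-Jain: f = 0.25/(log₁₀[1.3e-05/3.7 + 5.74/3.194e+04^0.9])² = 0.25/(log₁₀[3.51e-06 + 0.000507])² = 0.25/(-3.292)² = 0.02307.
Darcy-Weisbach: ΔP = f(L/D)(ρV²/2) = 0.02307·(1670/0.177)·(940·5.893²/2) = 0.02307·9435·1.632e+04 = 3.553e+06 Pa.
ΔP = 3.553e+06 Pa = 3550 kPa.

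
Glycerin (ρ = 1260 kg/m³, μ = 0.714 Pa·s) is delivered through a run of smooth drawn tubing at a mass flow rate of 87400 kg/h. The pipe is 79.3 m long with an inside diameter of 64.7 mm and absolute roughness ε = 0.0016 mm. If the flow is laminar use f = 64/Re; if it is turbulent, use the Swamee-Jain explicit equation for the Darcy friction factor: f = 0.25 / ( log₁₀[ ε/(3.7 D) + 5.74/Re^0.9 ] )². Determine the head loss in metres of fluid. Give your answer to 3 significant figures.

ṁ = 87400 kg/h = 87400/3600 = 24.28 kg/s.
A = πD²/4 = π(0.0647)²/4 = 0.003288 m²; mean velocity V = ṁ/(ρA) = 24.28/(1260 · 0.003288) = 5.861 m/s.
Reynolds number Re = ρVD/μ = 1260 · 5.861 · 0.0647 / 0.714 = 669.1.
Re < 2300 → laminar flow, so f = 64/Re = 64/669.1 = 0.09565 (the turbulent correlation is not needed).
Darcy-Weisbach: ΔP = f(L/D)(ρV²/2) = 0.09565·(79.3/0.0647)·(1260·5.861²/2) = 0.09565·1226·2.164e+04 = 2.537e+06 Pa.
Head loss h_f = ΔP/(ρg) = 2.537e+06/(1260·9.81) = 205 m.

h_f ≈ 205 m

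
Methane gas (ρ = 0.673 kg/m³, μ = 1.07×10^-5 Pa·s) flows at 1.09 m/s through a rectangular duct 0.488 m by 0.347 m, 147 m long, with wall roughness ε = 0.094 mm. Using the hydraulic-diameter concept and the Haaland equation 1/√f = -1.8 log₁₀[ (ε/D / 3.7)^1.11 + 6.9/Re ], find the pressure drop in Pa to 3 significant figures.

Hydraulic diameter D_h = 4A/P = 4·(0.488·0.347)/(2·(0.488+0.347)) = 0.6773/1.67 = 0.4056 m.
Re = ρVD_h/μ = 0.673·1.09·0.4056/1.07e-05 = 2.781e+04.
ε/D_h = 9.4e-05/0.4056 = 0.000232; Haaland gives 1/√f = -1.8 log₁₀[2.16e-05+0.000248] = 6.424, so f = 0.02423.
ΔP = f(L/D_h)(ρV²/2) = 0.02423·147/0.4056·0.3998 = 3.511 Pa.

ΔP ≈ 3.51 Pa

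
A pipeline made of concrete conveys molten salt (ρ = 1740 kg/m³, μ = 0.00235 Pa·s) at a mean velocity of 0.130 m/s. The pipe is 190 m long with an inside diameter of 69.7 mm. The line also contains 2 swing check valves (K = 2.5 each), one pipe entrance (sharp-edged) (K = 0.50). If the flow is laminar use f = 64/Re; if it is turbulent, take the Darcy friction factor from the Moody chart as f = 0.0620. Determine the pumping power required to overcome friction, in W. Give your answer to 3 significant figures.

Reynolds number Re = ρVD/μ = 1740 · 0.13 · 0.0697 / 0.00235 = 6709.
Re > 4000 → turbulent; use the Moody-chart value f = 0.0620.
Total minor-loss coefficient ΣK = 2·2.5 + 1·0.5 = 5.5.
ΔP = [f·L/D + ΣK]·(ρV²/2) = [0.062·190/0.0697 + 5.5]·(1740·0.13²/2) = [169 + 5.5]·14.7 = 2566 Pa.
Q = V·A = 0.13·0.003816 = 0.000496 m³/s.
Pumping power P = QΔP = 0.000496·2566 = 1.273 W = 1.27 W.

P ≈ 1.27 W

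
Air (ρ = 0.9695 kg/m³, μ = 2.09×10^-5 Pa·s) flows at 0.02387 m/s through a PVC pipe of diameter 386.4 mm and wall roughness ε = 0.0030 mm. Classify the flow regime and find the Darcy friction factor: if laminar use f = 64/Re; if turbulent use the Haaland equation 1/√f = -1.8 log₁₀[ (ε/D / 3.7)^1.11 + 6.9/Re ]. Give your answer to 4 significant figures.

Re = ρVD/μ = 0.9695·0.02387·0.3864/2.09e-05 = 427.8.
Re < 2300 → laminar, so f = 64/Re = 0.1496 (roughness is irrelevant in laminar flow).

f ≈ 0.1496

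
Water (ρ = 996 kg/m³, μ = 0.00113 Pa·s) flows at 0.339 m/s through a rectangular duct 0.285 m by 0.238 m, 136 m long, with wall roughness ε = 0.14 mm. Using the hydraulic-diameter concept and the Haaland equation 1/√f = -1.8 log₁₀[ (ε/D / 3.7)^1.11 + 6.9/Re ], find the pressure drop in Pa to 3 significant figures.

ΔP ≈ 628 Pa

Hydraulic diameter D_h = 4A/P = 4·(0.285·0.238)/(2·(0.285+0.238)) = 0.2713/1.046 = 0.2594 m.
Re = ρVD_h/μ = 996·0.339·0.2594/0.00113 = 7.751e+04.
ε/D_h = 0.00014/0.2594 = 0.00054; Haaland gives 1/√f = -1.8 log₁₀[5.52e-05+8.9e-05] = 6.914, so f = 0.02092.
ΔP = f(L/D_h)(ρV²/2) = 0.02092·136/0.2594·57.23 = 627.8 Pa.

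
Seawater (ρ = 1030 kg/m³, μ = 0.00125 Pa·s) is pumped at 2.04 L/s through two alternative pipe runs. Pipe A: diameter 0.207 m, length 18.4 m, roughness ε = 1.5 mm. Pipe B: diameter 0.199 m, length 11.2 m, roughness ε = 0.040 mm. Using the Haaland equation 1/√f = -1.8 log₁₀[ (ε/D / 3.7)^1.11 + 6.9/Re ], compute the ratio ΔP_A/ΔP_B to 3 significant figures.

ΔP_A/ΔP_B ≈ 1.76

Pipe A: V = Q/A = 0.00204/0.03365 = 0.06062 m/s; Re = 1.034e+04; ε/D = 0.00725; Haaland → f = 0.03989; ΔP_A = f(L/D)(ρV²/2) = 6.71 Pa.
Pipe B: V = Q/A = 0.00204/0.0311 = 0.06559 m/s; Re = 1.076e+04; ε/D = 0.000201; Haaland → f = 0.03051; ΔP_B = f(L/D)(ρV²/2) = 3.805 Pa.
ΔP_A/ΔP_B = 6.71/3.805 = 1.76.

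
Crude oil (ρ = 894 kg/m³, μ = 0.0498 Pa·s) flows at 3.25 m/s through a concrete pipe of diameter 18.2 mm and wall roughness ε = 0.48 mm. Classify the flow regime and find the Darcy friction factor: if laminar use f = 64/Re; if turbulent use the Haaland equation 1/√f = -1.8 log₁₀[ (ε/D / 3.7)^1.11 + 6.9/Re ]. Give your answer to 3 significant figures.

f ≈ 0.0603

Re = ρVD/μ = 894·3.25·0.0182/0.0498 = 1062.
Re < 2300 → laminar, so f = 64/Re = 0.06027 (roughness is irrelevant in laminar flow).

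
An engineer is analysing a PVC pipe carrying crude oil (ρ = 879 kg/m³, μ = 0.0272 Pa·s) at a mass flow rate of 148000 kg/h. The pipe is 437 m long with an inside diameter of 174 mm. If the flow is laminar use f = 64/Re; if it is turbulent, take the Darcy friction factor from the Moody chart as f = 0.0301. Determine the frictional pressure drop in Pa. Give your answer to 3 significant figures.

ΔP ≈ 129000 Pa

ṁ = 148000 kg/h = 148000/3600 = 41.11 kg/s.
A = πD²/4 = π(0.174)²/4 = 0.02378 m²; mean velocity V = ṁ/(ρA) = 41.11/(879 · 0.02378) = 1.967 m/s.
Reynolds number Re = ρVD/μ = 879 · 1.967 · 0.174 / 0.0272 = 1.106e+04.
Re > 4000 → turbulent; use the Moody-chart value f = 0.0301.
Darcy-Weisbach: ΔP = f(L/D)(ρV²/2) = 0.0301·(437/0.174)·(879·1.967²/2) = 0.0301·2511·1700 = 1.285e+05 Pa.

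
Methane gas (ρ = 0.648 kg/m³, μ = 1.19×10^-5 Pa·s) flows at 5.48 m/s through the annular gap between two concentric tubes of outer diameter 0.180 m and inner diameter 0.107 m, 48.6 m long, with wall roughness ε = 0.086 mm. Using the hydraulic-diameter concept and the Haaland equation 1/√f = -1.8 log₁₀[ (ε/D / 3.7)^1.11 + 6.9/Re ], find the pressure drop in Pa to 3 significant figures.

ΔP ≈ 178 Pa

Hydraulic diameter D_h = 4A/P = D_o - D_i = 0.18 - 0.107 = 0.073 m.
Re = ρVD_h/μ = 0.648·5.48·0.073/1.19e-05 = 2.178e+04.
ε/D_h = 8.6e-05/0.073 = 0.00118; Haaland gives 1/√f = -1.8 log₁₀[0.000131+0.000317] = 6.028, so f = 0.02752.
ΔP = f(L/D_h)(ρV²/2) = 0.02752·48.6/0.073·9.73 = 178.3 Pa.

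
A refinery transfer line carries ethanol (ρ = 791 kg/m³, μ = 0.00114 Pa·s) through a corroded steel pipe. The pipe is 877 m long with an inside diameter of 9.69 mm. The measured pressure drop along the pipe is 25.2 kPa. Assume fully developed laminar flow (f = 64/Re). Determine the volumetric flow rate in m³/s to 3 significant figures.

Q ≈ 5.45×10^-6 m³/s

For laminar flow, f = 64/Re with Re = ρVD/μ, so Darcy-Weisbach reduces to ΔP = 32μLV/D². Solving for V: V = ΔP·D²/(32μL) = 2.52e+04·(0.00969)²/(32·0.00114·877) = 0.07396 m/s.
Check: Re = ρVD/μ = 791·0.07396·0.00969/0.00114 = 497.3 < 2300, so the laminar assumption holds.
Q = V·A = 0.07396·(π/4·0.00969²) = 5.454e-06 m³/s = 5.45×10^-6 m³/s.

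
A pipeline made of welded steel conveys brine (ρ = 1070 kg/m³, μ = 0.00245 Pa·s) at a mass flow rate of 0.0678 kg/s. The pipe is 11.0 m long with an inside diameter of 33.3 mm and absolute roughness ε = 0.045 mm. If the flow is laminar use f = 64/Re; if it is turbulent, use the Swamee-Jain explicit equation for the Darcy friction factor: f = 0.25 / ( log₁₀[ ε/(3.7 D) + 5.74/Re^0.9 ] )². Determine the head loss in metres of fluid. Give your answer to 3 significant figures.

A = πD²/4 = π(0.0333)²/4 = 0.0008709 m²; mean velocity V = ṁ/(ρA) = 0.0678/(1070 · 0.0008709) = 0.07276 m/s.
Reynolds number Re = ρVD/μ = 1070 · 0.07276 · 0.0333 / 0.00245 = 1058.
Re < 2300 → laminar flow, so f = 64/Re = 64/1058 = 0.06049 (the turbulent correlation is not needed).
Darcy-Weisbach: ΔP = f(L/D)(ρV²/2) = 0.06049·(11/0.0333)·(1070·0.07276²/2) = 0.06049·330.3·2.832 = 56.58 Pa.
Head loss h_f = ΔP/(ρg) = 56.58/(1070·9.81) = 0.00539 m.

h_f ≈ 0.00539 m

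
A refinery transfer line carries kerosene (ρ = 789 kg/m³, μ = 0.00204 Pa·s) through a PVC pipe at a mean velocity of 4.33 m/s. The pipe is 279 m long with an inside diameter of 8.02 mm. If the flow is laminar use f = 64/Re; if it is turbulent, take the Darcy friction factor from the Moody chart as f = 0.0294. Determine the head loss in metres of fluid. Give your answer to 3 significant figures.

h_f ≈ 977 m

Reynolds number Re = ρVD/μ = 789 · 4.33 · 0.00802 / 0.00204 = 1.343e+04.
Re > 4000 → turbulent; use the Moody-chart value f = 0.0294.
Darcy-Weisbach: ΔP = f(L/D)(ρV²/2) = 0.0294·(279/0.00802)·(789·4.33²/2) = 0.0294·3.479e+04·7396 = 7.565e+06 Pa.
Head loss h_f = ΔP/(ρg) = 7.565e+06/(789·9.81) = 977 m.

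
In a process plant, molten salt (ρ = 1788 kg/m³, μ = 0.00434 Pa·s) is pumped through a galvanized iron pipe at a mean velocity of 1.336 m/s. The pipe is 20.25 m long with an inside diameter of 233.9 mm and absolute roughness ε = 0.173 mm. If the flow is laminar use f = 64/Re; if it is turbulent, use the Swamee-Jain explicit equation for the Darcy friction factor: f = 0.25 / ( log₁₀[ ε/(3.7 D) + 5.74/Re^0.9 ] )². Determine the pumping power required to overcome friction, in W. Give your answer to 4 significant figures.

P ≈ 165.3 W

Reynolds number Re = ρVD/μ = 1788 · 1.336 · 0.2339 / 0.00434 = 1.287e+05.
Re > 4000 → turbulent. Relative roughness ε/D = 0.000173/0.2339 = 0.00074. Swamee-Jain: f = 0.25/(log₁₀[0.00074/3.7 + 5.74/1.287e+05^0.9])² = 0.25/(log₁₀[0.0002 + 0.000145])² = 0.25/(-3.463)² = 0.02085.
Darcy-Weisbach: ΔP = f(L/D)(ρV²/2) = 0.02085·(20.25/0.2339)·(1788·1.336²/2) = 0.02085·86.58·1596 = 2880 Pa.
Q = V·A = 1.336·0.04297 = 0.05741 m³/s.
Pumping power P = QΔP = 0.05741·2880 = 165.34 W = 165.3 W.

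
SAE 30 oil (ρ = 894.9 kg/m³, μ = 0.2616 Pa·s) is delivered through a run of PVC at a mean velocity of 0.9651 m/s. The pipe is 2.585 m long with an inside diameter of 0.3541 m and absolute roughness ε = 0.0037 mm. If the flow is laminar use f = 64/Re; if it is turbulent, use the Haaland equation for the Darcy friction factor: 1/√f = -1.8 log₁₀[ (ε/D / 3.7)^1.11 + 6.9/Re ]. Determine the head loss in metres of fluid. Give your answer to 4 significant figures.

h_f ≈ 0.01897 m

Reynolds number Re = ρVD/μ = 894.9 · 0.9651 · 0.3541 / 0.262 = 1169.
Re < 2300 → laminar flow, so f = 64/Re = 64/1169 = 0.05475 (the turbulent correlation is not needed).
Darcy-Weisbach: ΔP = f(L/D)(ρV²/2) = 0.05475·(2.585/0.3541)·(894.9·0.9651²/2) = 0.05475·7.3·416.8 = 166.6 Pa.
Head loss h_f = ΔP/(ρg) = 166.6/(894.9·9.81) = 0.01897 m.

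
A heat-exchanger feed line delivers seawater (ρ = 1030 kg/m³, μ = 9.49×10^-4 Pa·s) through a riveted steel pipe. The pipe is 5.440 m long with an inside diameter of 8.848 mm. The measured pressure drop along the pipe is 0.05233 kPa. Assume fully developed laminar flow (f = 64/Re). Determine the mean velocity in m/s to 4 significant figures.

V ≈ 0.02480 m/s

For laminar flow, f = 64/Re with Re = ρVD/μ, so Darcy-Weisbach reduces to ΔP = 32μLV/D². Solving for V: V = ΔP·D²/(32μL) = 52.33·(0.008848)²/(32·0.000949·5.44) = 0.0248 m/s.
Check: Re = ρVD/μ = 1030·0.0248·0.008848/0.000949 = 238.1 < 2300, so the laminar assumption holds.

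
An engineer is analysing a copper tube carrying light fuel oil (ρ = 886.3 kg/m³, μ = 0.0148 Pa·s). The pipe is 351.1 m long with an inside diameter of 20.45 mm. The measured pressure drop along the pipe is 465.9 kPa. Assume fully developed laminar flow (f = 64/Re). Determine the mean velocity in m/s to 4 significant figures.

For laminar flow, f = 64/Re with Re = ρVD/μ, so Darcy-Weisbach reduces to ΔP = 32μLV/D². Solving for V: V = ΔP·D²/(32μL) = 4.659e+05·(0.02045)²/(32·0.0148·351.1) = 1.172 m/s.
Check: Re = ρVD/μ = 886.3·1.172·0.02045/0.0148 = 1435 < 2300, so the laminar assumption holds.

V ≈ 1.172 m/s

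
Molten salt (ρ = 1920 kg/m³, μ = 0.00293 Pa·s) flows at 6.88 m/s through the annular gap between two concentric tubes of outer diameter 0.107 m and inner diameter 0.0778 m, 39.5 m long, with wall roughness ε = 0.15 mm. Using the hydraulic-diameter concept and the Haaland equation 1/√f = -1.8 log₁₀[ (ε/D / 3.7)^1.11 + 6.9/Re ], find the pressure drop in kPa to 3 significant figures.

ΔP ≈ 1930 kPa

Hydraulic diameter D_h = 4A/P = D_o - D_i = 0.107 - 0.0778 = 0.0292 m.
Re = ρVD_h/μ = 1920·6.88·0.0292/0.00293 = 1.316e+05.
ε/D_h = 0.00015/0.0292 = 0.00514; Haaland gives 1/√f = -1.8 log₁₀[0.000673+5.24e-05] = 5.651, so f = 0.03132.
ΔP = f(L/D_h)(ρV²/2) = 0.03132·39.5/0.0292·4.544e+04 = 1.925e+06 Pa.
ΔP = 1930 kPa.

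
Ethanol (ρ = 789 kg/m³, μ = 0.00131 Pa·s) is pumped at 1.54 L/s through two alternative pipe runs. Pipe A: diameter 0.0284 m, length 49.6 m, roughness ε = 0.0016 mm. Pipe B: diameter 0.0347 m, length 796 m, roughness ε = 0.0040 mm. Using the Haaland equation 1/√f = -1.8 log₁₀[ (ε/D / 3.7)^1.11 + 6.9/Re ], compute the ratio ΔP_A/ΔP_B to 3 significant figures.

Pipe A: V = Q/A = 0.00154/0.0006335 = 2.431 m/s; Re = 4.158e+04; ε/D = 5.63e-05; Haaland → f = 0.02173; ΔP_A = f(L/D)(ρV²/2) = 8.85e+04 Pa.
Pipe B: V = Q/A = 0.00154/0.0009457 = 1.628 m/s; Re = 3.403e+04; ε/D = 0.000115; Haaland → f = 0.02289; ΔP_B = f(L/D)(ρV²/2) = 5.492e+05 Pa.
ΔP_A/ΔP_B = 8.85e+04/5.492e+05 = 0.161.

ΔP_A/ΔP_B ≈ 0.161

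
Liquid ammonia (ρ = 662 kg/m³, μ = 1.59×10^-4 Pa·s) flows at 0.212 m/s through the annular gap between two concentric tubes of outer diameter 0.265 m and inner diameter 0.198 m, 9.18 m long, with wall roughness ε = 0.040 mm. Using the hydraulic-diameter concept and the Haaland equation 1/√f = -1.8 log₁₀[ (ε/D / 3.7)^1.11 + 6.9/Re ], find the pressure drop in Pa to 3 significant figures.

Hydraulic diameter D_h = 4A/P = D_o - D_i = 0.265 - 0.198 = 0.067 m.
Re = ρVD_h/μ = 662·0.212·0.067/0.000159 = 5.914e+04.
ε/D_h = 4e-05/0.067 = 0.000597; Haaland gives 1/√f = -1.8 log₁₀[6.18e-05+0.000117] = 6.747, so f = 0.02196.
ΔP = f(L/D_h)(ρV²/2) = 0.02196·9.18/0.067·14.88 = 44.77 Pa.

ΔP ≈ 44.8 Pa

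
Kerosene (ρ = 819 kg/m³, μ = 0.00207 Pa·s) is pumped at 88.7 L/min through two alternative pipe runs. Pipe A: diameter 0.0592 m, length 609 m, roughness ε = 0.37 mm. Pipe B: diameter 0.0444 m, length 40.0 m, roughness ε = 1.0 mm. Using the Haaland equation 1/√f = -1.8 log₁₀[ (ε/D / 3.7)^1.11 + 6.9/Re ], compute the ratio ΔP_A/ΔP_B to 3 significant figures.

Pipe A: V = Q/A = 0.001478/0.002753 = 0.5371 m/s; Re = 1.258e+04; ε/D = 0.00625; Haaland → f = 0.03778; ΔP_A = f(L/D)(ρV²/2) = 4.59e+04 Pa.
Pipe B: V = Q/A = 0.001478/0.001548 = 0.9548 m/s; Re = 1.677e+04; ε/D = 0.0225; Haaland → f = 0.05311; ΔP_B = f(L/D)(ρV²/2) = 1.786e+04 Pa.
ΔP_A/ΔP_B = 4.59e+04/1.786e+04 = 2.57.

ΔP_A/ΔP_B ≈ 2.57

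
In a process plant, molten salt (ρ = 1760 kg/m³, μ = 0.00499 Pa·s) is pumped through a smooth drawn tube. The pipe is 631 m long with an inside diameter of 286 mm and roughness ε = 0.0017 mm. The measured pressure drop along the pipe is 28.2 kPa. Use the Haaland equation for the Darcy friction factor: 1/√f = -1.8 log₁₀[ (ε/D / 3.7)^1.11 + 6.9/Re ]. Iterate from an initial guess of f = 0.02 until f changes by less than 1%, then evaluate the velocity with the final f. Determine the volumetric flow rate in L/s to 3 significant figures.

Rearranging Darcy-Weisbach: V = √(2·ΔP·D/(f·L·ρ)). With ε/D = 1.7e-06/0.286 = 5.94e-06, iterate starting from f = 0.02:
  f = 0.02 → V = √(2·2.82e+04·0.286/(0.02·631·1760)) = 0.8522 m/s; Re = ρVD/μ = 8.596e+04; f → 0.01842
  f = 0.01842 → V = 0.888 m/s; Re = 8.958e+04; f → 0.01826
Converged (Δf/f < 1%). With the final f = 0.01826: V = √(2·2.82e+04·0.286/(0.01826·631·1760)) = 0.8919 m/s.
Q = V·A = 0.8919·(π/4·0.286²) = 0.0573 m³/s = 57.3 L/s.

Q ≈ 57.3 L/s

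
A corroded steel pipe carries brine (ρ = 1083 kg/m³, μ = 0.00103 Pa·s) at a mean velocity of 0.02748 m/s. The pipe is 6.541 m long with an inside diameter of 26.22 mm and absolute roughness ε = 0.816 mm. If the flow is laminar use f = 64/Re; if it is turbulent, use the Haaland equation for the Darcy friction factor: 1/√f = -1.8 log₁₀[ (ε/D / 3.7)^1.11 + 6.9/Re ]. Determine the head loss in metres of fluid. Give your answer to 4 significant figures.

Reynolds number Re = ρVD/μ = 1083 · 0.02748 · 0.02622 / 0.00103 = 757.6.
Re < 2300 → laminar flow, so f = 64/Re = 64/757.6 = 0.08448 (the turbulent correlation is not needed).
Darcy-Weisbach: ΔP = f(L/D)(ρV²/2) = 0.08448·(6.541/0.02622)·(1083·0.02748²/2) = 0.08448·249.5·0.4089 = 8.618 Pa.
Head loss h_f = ΔP/(ρg) = 8.618/(1083·9.81) = 8.111×10^-4 m.

h_f ≈ 8.111×10^-4 m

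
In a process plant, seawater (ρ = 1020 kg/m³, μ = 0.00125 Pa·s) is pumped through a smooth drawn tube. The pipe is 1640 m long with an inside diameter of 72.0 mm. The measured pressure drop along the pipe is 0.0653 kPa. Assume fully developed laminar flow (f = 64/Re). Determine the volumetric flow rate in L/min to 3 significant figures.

Q ≈ 1.26 L/min

For laminar flow, f = 64/Re with Re = ρVD/μ, so Darcy-Weisbach reduces to ΔP = 32μLV/D². Solving for V: V = ΔP·D²/(32μL) = 65.3·(0.072)²/(32·0.00125·1640) = 0.00516 m/s.
Check: Re = ρVD/μ = 1020·0.00516·0.072/0.00125 = 303.2 < 2300, so the laminar assumption holds.
Q = V·A = 0.00516·(π/4·0.072²) = 2.101e-05 m³/s = 1.26 L/min.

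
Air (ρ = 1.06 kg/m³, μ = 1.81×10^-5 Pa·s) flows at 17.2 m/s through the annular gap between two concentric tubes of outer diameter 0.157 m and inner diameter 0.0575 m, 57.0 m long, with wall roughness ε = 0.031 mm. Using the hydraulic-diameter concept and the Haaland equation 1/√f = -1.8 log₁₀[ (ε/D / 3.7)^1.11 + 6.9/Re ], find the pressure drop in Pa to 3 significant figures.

Hydraulic diameter D_h = 4A/P = D_o - D_i = 0.157 - 0.0575 = 0.0995 m.
Re = ρVD_h/μ = 1.06·17.2·0.0995/1.81e-05 = 1.002e+05.
ε/D_h = 3.1e-05/0.0995 = 0.000312; Haaland gives 1/√f = -1.8 log₁₀[3e-05+6.88e-05] = 7.209, so f = 0.01924.
ΔP = f(L/D_h)(ρV²/2) = 0.01924·57/0.0995·156.8 = 1728 Pa.

ΔP ≈ 1730 Pa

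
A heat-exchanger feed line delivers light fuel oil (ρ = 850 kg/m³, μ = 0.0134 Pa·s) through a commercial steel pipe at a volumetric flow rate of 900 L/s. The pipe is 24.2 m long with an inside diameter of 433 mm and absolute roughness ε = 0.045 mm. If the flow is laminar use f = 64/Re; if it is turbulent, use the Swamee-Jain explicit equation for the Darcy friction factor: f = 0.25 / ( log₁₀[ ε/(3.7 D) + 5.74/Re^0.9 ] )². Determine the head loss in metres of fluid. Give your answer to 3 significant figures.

h_f ≈ 1.80 m

Q = 900 L/s = 900/1000 = 0.9 m³/s.
Cross-sectional area A = πD²/4 = π(0.433)²/4 = 0.1473 m²; mean velocity V = Q/A = 0.9/0.1473 = 6.112 m/s.
Reynolds number Re = ρVD/μ = 850 · 6.112 · 0.433 / 0.0134 = 1.679e+05.
Re > 4000 → turbulent. Relative roughness ε/D = 4.5e-05/0.433 = 0.000104. Swamee-Jain: f = 0.25/(log₁₀[0.000104/3.7 + 5.74/1.679e+05^0.9])² = 0.25/(log₁₀[2.81e-05 + 0.000114])² = 0.25/(-3.848)² = 0.01689.
Darcy-Weisbach: ΔP = f(L/D)(ρV²/2) = 0.01689·(24.2/0.433)·(850·6.112²/2) = 0.01689·55.89·1.588e+04 = 1.498e+04 Pa.
Head loss h_f = ΔP/(ρg) = 1.498e+04/(850·9.81) = 1.80 m.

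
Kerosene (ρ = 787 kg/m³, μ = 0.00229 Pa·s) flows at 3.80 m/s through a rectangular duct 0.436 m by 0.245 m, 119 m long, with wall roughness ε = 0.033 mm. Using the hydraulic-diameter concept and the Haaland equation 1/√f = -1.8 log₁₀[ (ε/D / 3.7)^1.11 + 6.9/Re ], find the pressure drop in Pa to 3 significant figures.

Hydraulic diameter D_h = 4A/P = 4·(0.436·0.245)/(2·(0.436+0.245)) = 0.4273/1.362 = 0.3137 m.
Re = ρVD_h/μ = 787·3.8·0.3137/0.00229 = 4.097e+05.
ε/D_h = 3.3e-05/0.3137 = 0.000105; Haaland gives 1/√f = -1.8 log₁₀[8.99e-06+1.68e-05] = 8.258, so f = 0.01466.
ΔP = f(L/D_h)(ρV²/2) = 0.01466·119/0.3137·5682 = 3.161e+04 Pa.

ΔP ≈ 31600 Pa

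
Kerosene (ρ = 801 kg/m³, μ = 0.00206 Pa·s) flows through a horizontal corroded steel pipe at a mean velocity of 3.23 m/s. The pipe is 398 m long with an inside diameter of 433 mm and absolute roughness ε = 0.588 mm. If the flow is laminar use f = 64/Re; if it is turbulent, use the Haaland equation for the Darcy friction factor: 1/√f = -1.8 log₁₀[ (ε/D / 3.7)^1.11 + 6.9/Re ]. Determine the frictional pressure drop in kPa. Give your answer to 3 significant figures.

Reynolds number Re = ρVD/μ = 801 · 3.23 · 0.433 / 0.00206 = 5.438e+05.
Re > 4000 → turbulent. Relative roughness ε/D = 0.000588/0.433 = 0.00136. Haaland: 1/√f = -1.8 log₁₀[(0.00136/3.7)^1.11 + 6.9/5.438e+05] = -1.8 log₁₀[0.000154 + 1.27e-05] = 6.802, so f = 0.02162.
Darcy-Weisbach: ΔP = f(L/D)(ρV²/2) = 0.02162·(398/0.433)·(801·3.23²/2) = 0.02162·919.2·4178 = 8.302e+04 Pa.
ΔP = 8.302e+04 Pa = 83.0 kPa.

ΔP ≈ 83.0 kPa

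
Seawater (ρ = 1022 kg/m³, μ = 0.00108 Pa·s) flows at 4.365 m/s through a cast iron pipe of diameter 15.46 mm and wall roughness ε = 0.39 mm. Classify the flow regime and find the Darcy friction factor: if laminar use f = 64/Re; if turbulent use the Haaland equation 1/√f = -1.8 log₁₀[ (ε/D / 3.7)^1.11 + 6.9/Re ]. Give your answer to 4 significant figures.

Re = ρVD/μ = 1022·4.365·0.01546/0.00108 = 6.386e+04.
Re > 4000 → turbulent. ε/D = 0.00039/0.01546 = 0.0252; Haaland: 1/√f = -1.8 log₁₀[0.00394 + 0.000108] = 4.307, so f = 0.0539.

f ≈ 0.05390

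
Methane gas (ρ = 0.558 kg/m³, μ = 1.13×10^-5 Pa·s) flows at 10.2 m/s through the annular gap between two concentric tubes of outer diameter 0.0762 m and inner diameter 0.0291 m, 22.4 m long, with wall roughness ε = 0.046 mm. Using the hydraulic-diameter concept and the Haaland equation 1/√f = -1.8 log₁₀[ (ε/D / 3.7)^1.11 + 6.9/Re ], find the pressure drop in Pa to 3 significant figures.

Hydraulic diameter D_h = 4A/P = D_o - D_i = 0.0762 - 0.0291 = 0.0471 m.
Re = ρVD_h/μ = 0.558·10.2·0.0471/1.13e-05 = 2.372e+04.
ε/D_h = 4.6e-05/0.0471 = 0.000977; Haaland gives 1/√f = -1.8 log₁₀[0.000107+0.000291] = 6.121, so f = 0.02669.
ΔP = f(L/D_h)(ρV²/2) = 0.02669·22.4/0.0471·29.03 = 368.4 Pa.

ΔP ≈ 368 Pa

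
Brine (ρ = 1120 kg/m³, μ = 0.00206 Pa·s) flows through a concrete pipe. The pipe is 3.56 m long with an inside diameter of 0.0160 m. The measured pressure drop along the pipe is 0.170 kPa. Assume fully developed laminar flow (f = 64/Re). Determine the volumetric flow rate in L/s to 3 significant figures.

For laminar flow, f = 64/Re with Re = ρVD/μ, so Darcy-Weisbach reduces to ΔP = 32μLV/D². Solving for V: V = ΔP·D²/(32μL) = 170·(0.016)²/(32·0.00206·3.56) = 0.1854 m/s.
Check: Re = ρVD/μ = 1120·0.1854·0.016/0.00206 = 1613 < 2300, so the laminar assumption holds.
Q = V·A = 0.1854·(π/4·0.016²) = 3.729e-05 m³/s = 0.0373 L/s.

Q ≈ 0.0373 L/s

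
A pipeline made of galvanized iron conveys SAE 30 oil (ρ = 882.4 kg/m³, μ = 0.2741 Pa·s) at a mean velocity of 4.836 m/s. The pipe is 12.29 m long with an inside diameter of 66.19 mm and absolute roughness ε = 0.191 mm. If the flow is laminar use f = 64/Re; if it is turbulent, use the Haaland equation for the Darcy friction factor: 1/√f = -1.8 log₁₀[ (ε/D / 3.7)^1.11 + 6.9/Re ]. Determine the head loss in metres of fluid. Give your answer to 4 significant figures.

Reynolds number Re = ρVD/μ = 882.4 · 4.836 · 0.06619 / 0.274 = 1030.
Re < 2300 → laminar flow, so f = 64/Re = 64/1030 = 0.06211 (the turbulent correlation is not needed).
Darcy-Weisbach: ΔP = f(L/D)(ρV²/2) = 0.06211·(12.29/0.06619)·(882.4·4.836²/2) = 0.06211·185.7·1.032e+04 = 1.19e+05 Pa.
Head loss h_f = ΔP/(ρg) = 1.19e+05/(882.4·9.81) = 13.75 m.

h_f ≈ 13.75 m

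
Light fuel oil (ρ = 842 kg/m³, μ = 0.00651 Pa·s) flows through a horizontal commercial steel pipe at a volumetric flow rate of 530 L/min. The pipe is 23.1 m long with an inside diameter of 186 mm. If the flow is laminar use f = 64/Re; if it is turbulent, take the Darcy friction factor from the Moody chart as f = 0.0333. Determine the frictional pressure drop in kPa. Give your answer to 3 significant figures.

ΔP ≈ 0.184 kPa

Q = 530 L/min = 530/60000 = 0.008833 m³/s.
Cross-sectional area A = πD²/4 = π(0.186)²/4 = 0.02717 m²; mean velocity V = Q/A = 0.008833/0.02717 = 0.3251 m/s.
Reynolds number Re = ρVD/μ = 842 · 0.3251 · 0.186 / 0.00651 = 7821.
Re > 4000 → turbulent; use the Moody-chart value f = 0.0333.
Darcy-Weisbach: ΔP = f(L/D)(ρV²/2) = 0.0333·(23.1/0.186)·(842·0.3251²/2) = 0.0333·124.2·44.49 = 184 Pa.
ΔP = 184 Pa = 0.184 kPa.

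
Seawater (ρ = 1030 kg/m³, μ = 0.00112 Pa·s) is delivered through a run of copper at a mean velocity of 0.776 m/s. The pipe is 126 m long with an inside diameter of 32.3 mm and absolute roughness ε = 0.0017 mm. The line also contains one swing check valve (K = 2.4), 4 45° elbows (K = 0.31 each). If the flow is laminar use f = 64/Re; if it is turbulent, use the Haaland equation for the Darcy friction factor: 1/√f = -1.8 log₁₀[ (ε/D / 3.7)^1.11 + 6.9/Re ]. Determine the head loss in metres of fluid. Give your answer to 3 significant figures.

Reynolds number Re = ρVD/μ = 1030 · 0.776 · 0.0323 / 0.00112 = 2.305e+04.
Re > 4000 → turbulent. Relative roughness ε/D = 1.7e-06/0.0323 = 5.26e-05. Haaland: 1/√f = -1.8 log₁₀[(5.26e-05/3.7)^1.11 + 6.9/2.305e+04] = -1.8 log₁₀[4.17e-06 + 0.000299] = 6.332, so f = 0.02494.
Total minor-loss coefficient ΣK = 1·2.4 + 4·0.31 = 3.64.
ΔP = [f·L/D + ΣK]·(ρV²/2) = [0.02494·126/0.0323 + 3.64]·(1030·0.776²/2) = [97.29 + 3.64]·310.1 = 3.13e+04 Pa.
Head loss h_f = ΔP/(ρg) = 3.13e+04/(1030·9.81) = 3.10 m.

h_f ≈ 3.10 m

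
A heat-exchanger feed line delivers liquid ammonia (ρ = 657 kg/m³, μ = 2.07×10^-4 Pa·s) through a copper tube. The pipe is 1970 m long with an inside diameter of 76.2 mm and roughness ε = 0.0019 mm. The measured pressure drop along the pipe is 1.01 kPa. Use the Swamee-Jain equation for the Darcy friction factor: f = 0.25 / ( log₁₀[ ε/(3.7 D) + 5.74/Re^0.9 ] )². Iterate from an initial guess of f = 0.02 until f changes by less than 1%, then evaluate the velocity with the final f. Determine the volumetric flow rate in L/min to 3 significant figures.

Rearranging Darcy-Weisbach: V = √(2·ΔP·D/(f·L·ρ)). With ε/D = 1.9e-06/0.0762 = 2.49e-05, iterate starting from f = 0.02:
  f = 0.02 → V = √(2·1010·0.0762/(0.02·1970·657)) = 0.07711 m/s; Re = ρVD/μ = 1.865e+04; f → 0.02633
  f = 0.02633 → V = 0.0672 m/s; Re = 1.625e+04; f → 0.02727
  f = 0.02727 → V = 0.06604 m/s; Re = 1.597e+04; f → 0.02739
Converged (Δf/f < 1%). With the final f = 0.02739: V = √(2·1010·0.0762/(0.02739·1970·657)) = 0.06589 m/s.
Q = V·A = 0.06589·(π/4·0.0762²) = 0.0003005 m³/s = 18.0 L/min.

Q ≈ 18.0 L/min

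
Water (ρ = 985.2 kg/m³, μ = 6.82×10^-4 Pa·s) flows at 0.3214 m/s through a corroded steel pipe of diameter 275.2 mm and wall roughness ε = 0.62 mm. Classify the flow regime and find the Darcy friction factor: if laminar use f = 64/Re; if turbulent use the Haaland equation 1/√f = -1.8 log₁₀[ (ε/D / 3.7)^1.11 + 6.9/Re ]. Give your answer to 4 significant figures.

f ≈ 0.02534

Re = ρVD/μ = 985.2·0.3214·0.2752/0.000682 = 1.278e+05.
Re > 4000 → turbulent. ε/D = 0.00062/0.2752 = 0.00225; Haaland: 1/√f = -1.8 log₁₀[0.00027 + 5.4e-05] = 6.282, so f = 0.02534.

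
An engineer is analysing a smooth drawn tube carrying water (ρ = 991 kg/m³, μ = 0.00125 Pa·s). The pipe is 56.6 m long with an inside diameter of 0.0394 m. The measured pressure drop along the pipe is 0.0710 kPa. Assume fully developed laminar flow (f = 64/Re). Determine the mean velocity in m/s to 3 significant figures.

For laminar flow, f = 64/Re with Re = ρVD/μ, so Darcy-Weisbach reduces to ΔP = 32μLV/D². Solving for V: V = ΔP·D²/(32μL) = 71·(0.0394)²/(32·0.00125·56.6) = 0.04868 m/s.
Check: Re = ρVD/μ = 991·0.04868·0.0394/0.00125 = 1521 < 2300, so the laminar assumption holds.

V ≈ 0.0487 m/s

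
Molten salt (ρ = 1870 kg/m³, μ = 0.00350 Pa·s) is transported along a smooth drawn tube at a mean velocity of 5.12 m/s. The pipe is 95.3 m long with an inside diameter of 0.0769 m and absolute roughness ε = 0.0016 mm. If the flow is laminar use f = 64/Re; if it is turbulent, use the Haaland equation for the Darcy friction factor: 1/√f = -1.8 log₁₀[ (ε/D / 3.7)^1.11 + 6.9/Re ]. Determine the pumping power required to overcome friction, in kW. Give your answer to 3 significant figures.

Reynolds number Re = ρVD/μ = 1870 · 5.12 · 0.0769 / 0.0035 = 2.104e+05.
Re > 4000 → turbulent. Relative roughness ε/D = 1.6e-06/0.0769 = 2.08e-05. Haaland: 1/√f = -1.8 log₁₀[(2.08e-05/3.7)^1.11 + 6.9/2.104e+05] = -1.8 log₁₀[1.49e-06 + 3.28e-05] = 8.037, so f = 0.01548.
Darcy-Weisbach: ΔP = f(L/D)(ρV²/2) = 0.01548·(95.3/0.0769)·(1870·5.12²/2) = 0.01548·1239·2.451e+04 = 4.703e+05 Pa.
Q = V·A = 5.12·0.004645 = 0.02378 m³/s.
Pumping power P = QΔP = 0.02378·4.703e+05 = 11180 W = 11.2 kW.

P ≈ 11.2 kW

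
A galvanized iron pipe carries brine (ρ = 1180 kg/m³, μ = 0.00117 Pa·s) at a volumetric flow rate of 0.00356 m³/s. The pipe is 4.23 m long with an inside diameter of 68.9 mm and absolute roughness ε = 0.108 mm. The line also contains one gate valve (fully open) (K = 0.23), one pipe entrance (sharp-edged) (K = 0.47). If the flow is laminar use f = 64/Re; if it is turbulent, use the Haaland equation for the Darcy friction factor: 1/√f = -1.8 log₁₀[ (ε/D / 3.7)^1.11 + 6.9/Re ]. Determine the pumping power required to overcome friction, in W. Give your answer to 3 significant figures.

P ≈ 4.23 W

Cross-sectional area A = πD²/4 = π(0.0689)²/4 = 0.003728 m²; mean velocity V = Q/A = 0.00356/0.003728 = 0.9548 m/s.
Reynolds number Re = ρVD/μ = 1180 · 0.9548 · 0.0689 / 0.00117 = 6.635e+04.
Re > 4000 → turbulent. Relative roughness ε/D = 0.000108/0.0689 = 0.00157. Haaland: 1/√f = -1.8 log₁₀[(0.00157/3.7)^1.11 + 6.9/6.635e+04] = -1.8 log₁₀[0.00018 + 0.000104] = 6.383, so f = 0.02454.
Total minor-loss coefficient ΣK = 1·0.23 + 1·0.47 = 0.7.
ΔP = [f·L/D + ΣK]·(ρV²/2) = [0.02454·4.23/0.0689 + 0.7]·(1180·0.9548²/2) = [1.507 + 0.7]·537.9 = 1187 Pa.
Pumping power P = QΔP = 0.00356·1187 = 4.226 W = 4.23 W.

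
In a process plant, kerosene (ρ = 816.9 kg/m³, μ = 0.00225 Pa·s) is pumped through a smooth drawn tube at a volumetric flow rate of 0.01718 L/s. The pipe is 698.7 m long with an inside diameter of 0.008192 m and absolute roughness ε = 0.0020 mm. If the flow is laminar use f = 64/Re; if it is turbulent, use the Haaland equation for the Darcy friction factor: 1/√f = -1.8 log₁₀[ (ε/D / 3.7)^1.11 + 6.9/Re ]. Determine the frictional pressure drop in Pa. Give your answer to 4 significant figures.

Q = 0.01718 L/s = 0.01718/1000 = 1.718e-05 m³/s.
Cross-sectional area A = πD²/4 = π(0.008192)²/4 = 5.271e-05 m²; mean velocity V = Q/A = 1.718e-05/5.271e-05 = 0.326 m/s.
Reynolds number Re = ρVD/μ = 816.9 · 0.326 · 0.008192 / 0.00225 = 969.5.
Re < 2300 → laminar flow, so f = 64/Re = 64/969.5 = 0.06602 (the turbulent correlation is not needed).
Darcy-Weisbach: ΔP = f(L/D)(ρV²/2) = 0.06602·(698.7/0.008192)·(816.9·0.326²/2) = 0.06602·8.529e+04·43.4 = 2.443e+05 Pa.

ΔP ≈ 244300 Pa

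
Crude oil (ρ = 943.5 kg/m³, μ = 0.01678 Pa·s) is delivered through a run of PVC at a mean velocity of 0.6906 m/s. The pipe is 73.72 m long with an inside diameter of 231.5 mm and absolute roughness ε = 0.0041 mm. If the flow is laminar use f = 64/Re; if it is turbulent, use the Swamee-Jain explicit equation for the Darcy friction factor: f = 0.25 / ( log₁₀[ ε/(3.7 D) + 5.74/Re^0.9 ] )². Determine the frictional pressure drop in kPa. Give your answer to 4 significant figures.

ΔP ≈ 2.288 kPa

Reynolds number Re = ρVD/μ = 943.5 · 0.6906 · 0.2315 / 0.0168 = 8989.
Re > 4000 → turbulent. Relative roughness ε/D = 4.1e-06/0.2315 = 1.77e-05. Swamee-Jain: f = 0.25/(log₁₀[1.77e-05/3.7 + 5.74/8989^0.9])² = 0.25/(log₁₀[4.79e-06 + 0.00159])² = 0.25/(-2.798)² = 0.03193.
Darcy-Weisbach: ΔP = f(L/D)(ρV²/2) = 0.03193·(73.72/0.2315)·(943.5·0.6906²/2) = 0.03193·318.4·225 = 2288 Pa.
ΔP = 2288 Pa = 2.288 kPa.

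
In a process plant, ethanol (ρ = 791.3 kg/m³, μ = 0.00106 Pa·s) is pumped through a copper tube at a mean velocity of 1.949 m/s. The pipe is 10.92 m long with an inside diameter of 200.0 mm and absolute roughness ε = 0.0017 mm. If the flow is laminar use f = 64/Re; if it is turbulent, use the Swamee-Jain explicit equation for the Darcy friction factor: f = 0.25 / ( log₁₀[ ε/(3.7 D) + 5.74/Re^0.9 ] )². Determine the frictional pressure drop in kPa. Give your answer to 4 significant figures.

Reynolds number Re = ρVD/μ = 791.3 · 1.949 · 0.2 / 0.00106 = 2.91e+05.
Re > 4000 → turbulent. Relative roughness ε/D = 1.7e-06/0.2 = 8.5e-06. Swamee-Jain: f = 0.25/(log₁₀[8.5e-06/3.7 + 5.74/2.91e+05^0.9])² = 0.25/(log₁₀[2.3e-06 + 6.94e-05])² = 0.25/(-4.144)² = 0.01455.
Darcy-Weisbach: ΔP = f(L/D)(ρV²/2) = 0.01455·(10.92/0.2)·(791.3·1.949²/2) = 0.01455·54.6·1503 = 1194 Pa.
ΔP = 1194 Pa = 1.194 kPa.

ΔP ≈ 1.194 kPa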